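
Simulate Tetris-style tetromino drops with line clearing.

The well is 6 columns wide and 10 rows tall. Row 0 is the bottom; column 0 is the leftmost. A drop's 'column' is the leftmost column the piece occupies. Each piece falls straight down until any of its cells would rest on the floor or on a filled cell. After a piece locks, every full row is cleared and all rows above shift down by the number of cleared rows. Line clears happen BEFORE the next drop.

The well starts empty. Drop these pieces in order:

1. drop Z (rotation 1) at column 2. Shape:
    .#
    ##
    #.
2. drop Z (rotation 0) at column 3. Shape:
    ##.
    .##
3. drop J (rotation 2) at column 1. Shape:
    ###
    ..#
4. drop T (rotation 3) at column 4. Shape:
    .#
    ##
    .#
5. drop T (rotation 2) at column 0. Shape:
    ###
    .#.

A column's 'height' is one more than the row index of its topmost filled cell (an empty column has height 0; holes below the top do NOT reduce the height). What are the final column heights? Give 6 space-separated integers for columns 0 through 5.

Drop 1: Z rot1 at col 2 lands with bottom-row=0; cleared 0 line(s) (total 0); column heights now [0 0 2 3 0 0], max=3
Drop 2: Z rot0 at col 3 lands with bottom-row=2; cleared 0 line(s) (total 0); column heights now [0 0 2 4 4 3], max=4
Drop 3: J rot2 at col 1 lands with bottom-row=4; cleared 0 line(s) (total 0); column heights now [0 6 6 6 4 3], max=6
Drop 4: T rot3 at col 4 lands with bottom-row=3; cleared 0 line(s) (total 0); column heights now [0 6 6 6 5 6], max=6
Drop 5: T rot2 at col 0 lands with bottom-row=6; cleared 0 line(s) (total 0); column heights now [8 8 8 6 5 6], max=8

Answer: 8 8 8 6 5 6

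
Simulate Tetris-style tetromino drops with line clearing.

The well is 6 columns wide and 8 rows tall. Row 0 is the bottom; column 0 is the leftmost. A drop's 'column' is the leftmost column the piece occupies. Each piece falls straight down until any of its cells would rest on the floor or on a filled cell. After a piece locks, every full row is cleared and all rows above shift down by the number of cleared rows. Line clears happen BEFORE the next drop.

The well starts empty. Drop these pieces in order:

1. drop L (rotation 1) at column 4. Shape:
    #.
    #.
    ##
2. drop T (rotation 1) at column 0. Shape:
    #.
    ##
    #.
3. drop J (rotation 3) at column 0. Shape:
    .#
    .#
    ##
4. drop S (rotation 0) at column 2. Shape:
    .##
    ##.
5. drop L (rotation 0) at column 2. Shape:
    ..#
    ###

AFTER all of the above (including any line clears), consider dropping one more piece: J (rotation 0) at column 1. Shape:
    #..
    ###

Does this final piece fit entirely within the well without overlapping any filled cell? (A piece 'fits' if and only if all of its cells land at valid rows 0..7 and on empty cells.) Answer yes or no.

Answer: yes

Derivation:
Drop 1: L rot1 at col 4 lands with bottom-row=0; cleared 0 line(s) (total 0); column heights now [0 0 0 0 3 1], max=3
Drop 2: T rot1 at col 0 lands with bottom-row=0; cleared 0 line(s) (total 0); column heights now [3 2 0 0 3 1], max=3
Drop 3: J rot3 at col 0 lands with bottom-row=3; cleared 0 line(s) (total 0); column heights now [4 6 0 0 3 1], max=6
Drop 4: S rot0 at col 2 lands with bottom-row=2; cleared 0 line(s) (total 0); column heights now [4 6 3 4 4 1], max=6
Drop 5: L rot0 at col 2 lands with bottom-row=4; cleared 0 line(s) (total 0); column heights now [4 6 5 5 6 1], max=6
Test piece J rot0 at col 1 (width 3): heights before test = [4 6 5 5 6 1]; fits = True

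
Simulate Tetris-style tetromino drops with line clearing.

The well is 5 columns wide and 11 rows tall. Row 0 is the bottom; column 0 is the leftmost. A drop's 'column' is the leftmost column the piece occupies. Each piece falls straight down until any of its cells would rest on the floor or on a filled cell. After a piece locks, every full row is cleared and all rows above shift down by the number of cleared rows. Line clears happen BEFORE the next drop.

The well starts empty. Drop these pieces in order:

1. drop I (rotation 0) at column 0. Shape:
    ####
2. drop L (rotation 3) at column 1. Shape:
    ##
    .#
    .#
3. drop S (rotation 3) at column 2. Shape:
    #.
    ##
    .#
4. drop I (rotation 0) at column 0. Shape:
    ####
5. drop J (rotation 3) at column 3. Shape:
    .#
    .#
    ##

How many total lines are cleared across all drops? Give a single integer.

Answer: 0

Derivation:
Drop 1: I rot0 at col 0 lands with bottom-row=0; cleared 0 line(s) (total 0); column heights now [1 1 1 1 0], max=1
Drop 2: L rot3 at col 1 lands with bottom-row=1; cleared 0 line(s) (total 0); column heights now [1 4 4 1 0], max=4
Drop 3: S rot3 at col 2 lands with bottom-row=3; cleared 0 line(s) (total 0); column heights now [1 4 6 5 0], max=6
Drop 4: I rot0 at col 0 lands with bottom-row=6; cleared 0 line(s) (total 0); column heights now [7 7 7 7 0], max=7
Drop 5: J rot3 at col 3 lands with bottom-row=7; cleared 0 line(s) (total 0); column heights now [7 7 7 8 10], max=10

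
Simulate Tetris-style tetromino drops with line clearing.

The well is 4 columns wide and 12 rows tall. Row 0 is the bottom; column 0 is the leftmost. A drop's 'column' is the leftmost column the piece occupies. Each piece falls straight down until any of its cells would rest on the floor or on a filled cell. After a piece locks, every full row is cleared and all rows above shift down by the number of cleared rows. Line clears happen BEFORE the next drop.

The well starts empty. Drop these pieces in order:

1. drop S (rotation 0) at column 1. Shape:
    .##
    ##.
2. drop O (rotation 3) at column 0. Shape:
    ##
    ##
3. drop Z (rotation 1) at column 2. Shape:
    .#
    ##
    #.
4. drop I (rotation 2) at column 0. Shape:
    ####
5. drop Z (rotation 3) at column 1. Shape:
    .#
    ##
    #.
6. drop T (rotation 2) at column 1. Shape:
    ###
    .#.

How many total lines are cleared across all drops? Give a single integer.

Drop 1: S rot0 at col 1 lands with bottom-row=0; cleared 0 line(s) (total 0); column heights now [0 1 2 2], max=2
Drop 2: O rot3 at col 0 lands with bottom-row=1; cleared 1 line(s) (total 1); column heights now [2 2 1 0], max=2
Drop 3: Z rot1 at col 2 lands with bottom-row=1; cleared 0 line(s) (total 1); column heights now [2 2 3 4], max=4
Drop 4: I rot2 at col 0 lands with bottom-row=4; cleared 1 line(s) (total 2); column heights now [2 2 3 4], max=4
Drop 5: Z rot3 at col 1 lands with bottom-row=2; cleared 0 line(s) (total 2); column heights now [2 4 5 4], max=5
Drop 6: T rot2 at col 1 lands with bottom-row=5; cleared 0 line(s) (total 2); column heights now [2 7 7 7], max=7

Answer: 2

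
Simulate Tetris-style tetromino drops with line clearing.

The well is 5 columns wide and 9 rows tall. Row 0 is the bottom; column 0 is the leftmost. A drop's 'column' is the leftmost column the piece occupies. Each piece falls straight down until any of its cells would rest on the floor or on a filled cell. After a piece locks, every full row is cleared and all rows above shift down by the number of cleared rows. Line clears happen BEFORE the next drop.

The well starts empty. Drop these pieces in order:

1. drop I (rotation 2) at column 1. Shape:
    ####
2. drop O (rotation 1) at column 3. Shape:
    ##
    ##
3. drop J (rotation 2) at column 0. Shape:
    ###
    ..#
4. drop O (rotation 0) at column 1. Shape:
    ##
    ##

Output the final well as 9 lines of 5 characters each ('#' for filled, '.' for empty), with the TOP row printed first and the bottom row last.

Drop 1: I rot2 at col 1 lands with bottom-row=0; cleared 0 line(s) (total 0); column heights now [0 1 1 1 1], max=1
Drop 2: O rot1 at col 3 lands with bottom-row=1; cleared 0 line(s) (total 0); column heights now [0 1 1 3 3], max=3
Drop 3: J rot2 at col 0 lands with bottom-row=1; cleared 1 line(s) (total 1); column heights now [0 1 2 2 2], max=2
Drop 4: O rot0 at col 1 lands with bottom-row=2; cleared 0 line(s) (total 1); column heights now [0 4 4 2 2], max=4

Answer: .....
.....
.....
.....
.....
.##..
.##..
..###
.####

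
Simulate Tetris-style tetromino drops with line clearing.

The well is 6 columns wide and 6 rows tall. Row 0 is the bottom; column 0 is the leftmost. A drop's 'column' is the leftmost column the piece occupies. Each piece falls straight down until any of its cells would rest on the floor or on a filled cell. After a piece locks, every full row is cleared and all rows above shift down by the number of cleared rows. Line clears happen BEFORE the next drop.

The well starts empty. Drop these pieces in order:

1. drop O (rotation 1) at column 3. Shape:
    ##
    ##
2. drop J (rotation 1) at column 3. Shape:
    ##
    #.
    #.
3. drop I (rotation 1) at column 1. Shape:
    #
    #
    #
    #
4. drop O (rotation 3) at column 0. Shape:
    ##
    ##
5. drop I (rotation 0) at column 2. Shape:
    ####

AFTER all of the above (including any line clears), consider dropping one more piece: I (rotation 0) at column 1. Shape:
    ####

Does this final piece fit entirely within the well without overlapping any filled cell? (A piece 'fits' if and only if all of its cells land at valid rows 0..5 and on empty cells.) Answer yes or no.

Answer: yes

Derivation:
Drop 1: O rot1 at col 3 lands with bottom-row=0; cleared 0 line(s) (total 0); column heights now [0 0 0 2 2 0], max=2
Drop 2: J rot1 at col 3 lands with bottom-row=2; cleared 0 line(s) (total 0); column heights now [0 0 0 5 5 0], max=5
Drop 3: I rot1 at col 1 lands with bottom-row=0; cleared 0 line(s) (total 0); column heights now [0 4 0 5 5 0], max=5
Drop 4: O rot3 at col 0 lands with bottom-row=4; cleared 0 line(s) (total 0); column heights now [6 6 0 5 5 0], max=6
Drop 5: I rot0 at col 2 lands with bottom-row=5; cleared 1 line(s) (total 1); column heights now [5 5 0 5 5 0], max=5
Test piece I rot0 at col 1 (width 4): heights before test = [5 5 0 5 5 0]; fits = True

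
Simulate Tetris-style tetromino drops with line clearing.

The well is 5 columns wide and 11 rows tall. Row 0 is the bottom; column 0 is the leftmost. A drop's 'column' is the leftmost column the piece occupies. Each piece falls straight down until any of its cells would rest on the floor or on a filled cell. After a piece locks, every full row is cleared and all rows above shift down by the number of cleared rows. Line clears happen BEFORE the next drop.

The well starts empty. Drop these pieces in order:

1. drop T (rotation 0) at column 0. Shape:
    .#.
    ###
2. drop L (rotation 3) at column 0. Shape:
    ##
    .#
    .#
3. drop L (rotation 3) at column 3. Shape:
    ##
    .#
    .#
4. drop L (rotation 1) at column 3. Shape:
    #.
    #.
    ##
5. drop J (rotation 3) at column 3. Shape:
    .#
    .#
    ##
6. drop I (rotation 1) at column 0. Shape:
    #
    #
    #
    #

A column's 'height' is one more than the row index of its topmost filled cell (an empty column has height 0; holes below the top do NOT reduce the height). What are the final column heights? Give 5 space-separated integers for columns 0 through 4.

Answer: 9 5 1 7 9

Derivation:
Drop 1: T rot0 at col 0 lands with bottom-row=0; cleared 0 line(s) (total 0); column heights now [1 2 1 0 0], max=2
Drop 2: L rot3 at col 0 lands with bottom-row=2; cleared 0 line(s) (total 0); column heights now [5 5 1 0 0], max=5
Drop 3: L rot3 at col 3 lands with bottom-row=0; cleared 0 line(s) (total 0); column heights now [5 5 1 3 3], max=5
Drop 4: L rot1 at col 3 lands with bottom-row=3; cleared 0 line(s) (total 0); column heights now [5 5 1 6 4], max=6
Drop 5: J rot3 at col 3 lands with bottom-row=6; cleared 0 line(s) (total 0); column heights now [5 5 1 7 9], max=9
Drop 6: I rot1 at col 0 lands with bottom-row=5; cleared 0 line(s) (total 0); column heights now [9 5 1 7 9], max=9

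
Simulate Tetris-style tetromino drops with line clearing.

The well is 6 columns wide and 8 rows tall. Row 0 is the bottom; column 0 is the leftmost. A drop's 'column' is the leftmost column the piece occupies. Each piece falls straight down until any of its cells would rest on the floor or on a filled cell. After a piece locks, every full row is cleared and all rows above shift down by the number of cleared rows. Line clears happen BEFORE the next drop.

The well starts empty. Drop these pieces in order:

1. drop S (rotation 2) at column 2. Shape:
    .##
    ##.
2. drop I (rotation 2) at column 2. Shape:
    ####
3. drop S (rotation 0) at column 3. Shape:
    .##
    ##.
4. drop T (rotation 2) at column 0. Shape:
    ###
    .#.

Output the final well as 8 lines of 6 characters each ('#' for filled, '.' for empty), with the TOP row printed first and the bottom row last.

Drop 1: S rot2 at col 2 lands with bottom-row=0; cleared 0 line(s) (total 0); column heights now [0 0 1 2 2 0], max=2
Drop 2: I rot2 at col 2 lands with bottom-row=2; cleared 0 line(s) (total 0); column heights now [0 0 3 3 3 3], max=3
Drop 3: S rot0 at col 3 lands with bottom-row=3; cleared 0 line(s) (total 0); column heights now [0 0 3 4 5 5], max=5
Drop 4: T rot2 at col 0 lands with bottom-row=2; cleared 0 line(s) (total 0); column heights now [4 4 4 4 5 5], max=5

Answer: ......
......
......
....##
#####.
.#####
...##.
..##..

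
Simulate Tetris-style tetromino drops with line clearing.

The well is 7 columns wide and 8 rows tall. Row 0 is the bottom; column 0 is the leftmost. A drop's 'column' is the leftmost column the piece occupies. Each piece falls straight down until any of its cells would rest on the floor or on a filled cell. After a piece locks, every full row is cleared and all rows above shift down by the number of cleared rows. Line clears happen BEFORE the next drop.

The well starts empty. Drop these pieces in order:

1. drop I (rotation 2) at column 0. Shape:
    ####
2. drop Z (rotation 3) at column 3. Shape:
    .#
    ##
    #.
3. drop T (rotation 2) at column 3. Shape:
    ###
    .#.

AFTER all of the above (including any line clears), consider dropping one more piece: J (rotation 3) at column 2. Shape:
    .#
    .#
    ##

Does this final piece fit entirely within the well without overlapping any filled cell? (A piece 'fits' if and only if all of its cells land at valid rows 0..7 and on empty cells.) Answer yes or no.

Answer: no

Derivation:
Drop 1: I rot2 at col 0 lands with bottom-row=0; cleared 0 line(s) (total 0); column heights now [1 1 1 1 0 0 0], max=1
Drop 2: Z rot3 at col 3 lands with bottom-row=1; cleared 0 line(s) (total 0); column heights now [1 1 1 3 4 0 0], max=4
Drop 3: T rot2 at col 3 lands with bottom-row=4; cleared 0 line(s) (total 0); column heights now [1 1 1 6 6 6 0], max=6
Test piece J rot3 at col 2 (width 2): heights before test = [1 1 1 6 6 6 0]; fits = False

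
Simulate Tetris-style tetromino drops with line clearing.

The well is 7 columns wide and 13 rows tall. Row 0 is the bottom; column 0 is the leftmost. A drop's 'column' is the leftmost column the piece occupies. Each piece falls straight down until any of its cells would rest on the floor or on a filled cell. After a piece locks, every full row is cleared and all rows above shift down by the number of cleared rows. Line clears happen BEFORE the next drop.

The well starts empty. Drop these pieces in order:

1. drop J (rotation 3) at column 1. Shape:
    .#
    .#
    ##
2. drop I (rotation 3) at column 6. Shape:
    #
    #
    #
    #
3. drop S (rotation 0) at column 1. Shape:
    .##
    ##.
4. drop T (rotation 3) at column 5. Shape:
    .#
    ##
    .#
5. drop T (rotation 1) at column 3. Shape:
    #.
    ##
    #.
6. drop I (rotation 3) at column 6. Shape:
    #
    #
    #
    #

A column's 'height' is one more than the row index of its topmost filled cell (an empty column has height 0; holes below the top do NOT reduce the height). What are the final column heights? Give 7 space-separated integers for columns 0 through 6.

Drop 1: J rot3 at col 1 lands with bottom-row=0; cleared 0 line(s) (total 0); column heights now [0 1 3 0 0 0 0], max=3
Drop 2: I rot3 at col 6 lands with bottom-row=0; cleared 0 line(s) (total 0); column heights now [0 1 3 0 0 0 4], max=4
Drop 3: S rot0 at col 1 lands with bottom-row=3; cleared 0 line(s) (total 0); column heights now [0 4 5 5 0 0 4], max=5
Drop 4: T rot3 at col 5 lands with bottom-row=4; cleared 0 line(s) (total 0); column heights now [0 4 5 5 0 6 7], max=7
Drop 5: T rot1 at col 3 lands with bottom-row=5; cleared 0 line(s) (total 0); column heights now [0 4 5 8 7 6 7], max=8
Drop 6: I rot3 at col 6 lands with bottom-row=7; cleared 0 line(s) (total 0); column heights now [0 4 5 8 7 6 11], max=11

Answer: 0 4 5 8 7 6 11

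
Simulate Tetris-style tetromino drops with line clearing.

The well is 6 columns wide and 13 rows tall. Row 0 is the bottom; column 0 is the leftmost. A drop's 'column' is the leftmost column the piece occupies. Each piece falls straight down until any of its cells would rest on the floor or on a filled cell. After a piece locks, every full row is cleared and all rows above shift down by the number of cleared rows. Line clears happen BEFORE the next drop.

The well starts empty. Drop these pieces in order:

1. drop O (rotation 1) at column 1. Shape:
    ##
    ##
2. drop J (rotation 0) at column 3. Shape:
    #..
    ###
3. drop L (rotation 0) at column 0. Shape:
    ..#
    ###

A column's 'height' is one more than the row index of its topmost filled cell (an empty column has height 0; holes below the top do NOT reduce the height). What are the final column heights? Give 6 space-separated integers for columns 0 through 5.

Drop 1: O rot1 at col 1 lands with bottom-row=0; cleared 0 line(s) (total 0); column heights now [0 2 2 0 0 0], max=2
Drop 2: J rot0 at col 3 lands with bottom-row=0; cleared 0 line(s) (total 0); column heights now [0 2 2 2 1 1], max=2
Drop 3: L rot0 at col 0 lands with bottom-row=2; cleared 0 line(s) (total 0); column heights now [3 3 4 2 1 1], max=4

Answer: 3 3 4 2 1 1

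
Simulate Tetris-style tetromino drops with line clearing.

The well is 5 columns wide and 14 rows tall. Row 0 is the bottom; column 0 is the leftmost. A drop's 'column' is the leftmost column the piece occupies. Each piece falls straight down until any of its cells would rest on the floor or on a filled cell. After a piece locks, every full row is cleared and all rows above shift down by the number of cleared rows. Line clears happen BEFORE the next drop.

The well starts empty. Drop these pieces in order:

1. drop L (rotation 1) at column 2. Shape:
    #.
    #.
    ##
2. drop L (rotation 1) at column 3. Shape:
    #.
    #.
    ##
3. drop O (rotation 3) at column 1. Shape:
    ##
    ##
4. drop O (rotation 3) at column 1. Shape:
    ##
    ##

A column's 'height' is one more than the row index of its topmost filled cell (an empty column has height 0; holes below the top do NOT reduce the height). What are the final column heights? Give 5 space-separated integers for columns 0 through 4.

Answer: 0 7 7 4 2

Derivation:
Drop 1: L rot1 at col 2 lands with bottom-row=0; cleared 0 line(s) (total 0); column heights now [0 0 3 1 0], max=3
Drop 2: L rot1 at col 3 lands with bottom-row=1; cleared 0 line(s) (total 0); column heights now [0 0 3 4 2], max=4
Drop 3: O rot3 at col 1 lands with bottom-row=3; cleared 0 line(s) (total 0); column heights now [0 5 5 4 2], max=5
Drop 4: O rot3 at col 1 lands with bottom-row=5; cleared 0 line(s) (total 0); column heights now [0 7 7 4 2], max=7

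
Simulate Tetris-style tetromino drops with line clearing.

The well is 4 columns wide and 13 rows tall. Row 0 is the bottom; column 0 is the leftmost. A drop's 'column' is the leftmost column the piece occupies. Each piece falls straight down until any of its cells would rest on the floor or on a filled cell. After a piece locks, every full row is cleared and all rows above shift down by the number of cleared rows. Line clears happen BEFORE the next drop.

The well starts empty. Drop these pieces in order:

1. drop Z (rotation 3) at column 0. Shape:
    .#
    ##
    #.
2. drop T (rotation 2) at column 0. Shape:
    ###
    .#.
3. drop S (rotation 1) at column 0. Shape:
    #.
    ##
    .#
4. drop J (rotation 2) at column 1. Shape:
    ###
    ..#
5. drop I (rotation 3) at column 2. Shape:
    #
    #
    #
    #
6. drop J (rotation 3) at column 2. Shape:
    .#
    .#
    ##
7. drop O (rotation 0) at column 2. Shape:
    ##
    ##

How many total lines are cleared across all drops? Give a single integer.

Answer: 2

Derivation:
Drop 1: Z rot3 at col 0 lands with bottom-row=0; cleared 0 line(s) (total 0); column heights now [2 3 0 0], max=3
Drop 2: T rot2 at col 0 lands with bottom-row=3; cleared 0 line(s) (total 0); column heights now [5 5 5 0], max=5
Drop 3: S rot1 at col 0 lands with bottom-row=5; cleared 0 line(s) (total 0); column heights now [8 7 5 0], max=8
Drop 4: J rot2 at col 1 lands with bottom-row=6; cleared 1 line(s) (total 1); column heights now [7 7 5 7], max=7
Drop 5: I rot3 at col 2 lands with bottom-row=5; cleared 1 line(s) (total 2); column heights now [5 6 8 0], max=8
Drop 6: J rot3 at col 2 lands with bottom-row=8; cleared 0 line(s) (total 2); column heights now [5 6 9 11], max=11
Drop 7: O rot0 at col 2 lands with bottom-row=11; cleared 0 line(s) (total 2); column heights now [5 6 13 13], max=13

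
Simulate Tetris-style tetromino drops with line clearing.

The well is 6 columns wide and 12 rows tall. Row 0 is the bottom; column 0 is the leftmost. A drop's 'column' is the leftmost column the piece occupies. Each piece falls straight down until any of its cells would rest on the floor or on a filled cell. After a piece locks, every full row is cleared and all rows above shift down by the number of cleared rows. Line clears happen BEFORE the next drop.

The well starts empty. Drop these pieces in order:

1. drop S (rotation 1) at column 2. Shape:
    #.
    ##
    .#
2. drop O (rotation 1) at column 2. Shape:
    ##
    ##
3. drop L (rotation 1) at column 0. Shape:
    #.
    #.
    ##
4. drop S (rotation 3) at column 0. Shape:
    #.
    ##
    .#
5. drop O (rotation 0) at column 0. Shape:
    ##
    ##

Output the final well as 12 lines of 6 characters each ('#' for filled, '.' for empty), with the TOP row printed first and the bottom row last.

Drop 1: S rot1 at col 2 lands with bottom-row=0; cleared 0 line(s) (total 0); column heights now [0 0 3 2 0 0], max=3
Drop 2: O rot1 at col 2 lands with bottom-row=3; cleared 0 line(s) (total 0); column heights now [0 0 5 5 0 0], max=5
Drop 3: L rot1 at col 0 lands with bottom-row=0; cleared 0 line(s) (total 0); column heights now [3 1 5 5 0 0], max=5
Drop 4: S rot3 at col 0 lands with bottom-row=2; cleared 0 line(s) (total 0); column heights now [5 4 5 5 0 0], max=5
Drop 5: O rot0 at col 0 lands with bottom-row=5; cleared 0 line(s) (total 0); column heights now [7 7 5 5 0 0], max=7

Answer: ......
......
......
......
......
##....
##....
#.##..
####..
###...
#.##..
##.#..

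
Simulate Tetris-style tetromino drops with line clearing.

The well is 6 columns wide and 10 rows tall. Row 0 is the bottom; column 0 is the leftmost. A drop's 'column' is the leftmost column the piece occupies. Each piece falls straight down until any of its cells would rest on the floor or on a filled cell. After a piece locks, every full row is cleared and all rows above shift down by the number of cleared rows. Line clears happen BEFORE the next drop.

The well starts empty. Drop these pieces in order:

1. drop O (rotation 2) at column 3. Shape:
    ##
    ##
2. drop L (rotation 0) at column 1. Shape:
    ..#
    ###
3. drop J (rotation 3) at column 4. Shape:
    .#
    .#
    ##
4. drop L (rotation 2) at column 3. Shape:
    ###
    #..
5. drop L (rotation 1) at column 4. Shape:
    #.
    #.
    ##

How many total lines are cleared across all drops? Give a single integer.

Answer: 0

Derivation:
Drop 1: O rot2 at col 3 lands with bottom-row=0; cleared 0 line(s) (total 0); column heights now [0 0 0 2 2 0], max=2
Drop 2: L rot0 at col 1 lands with bottom-row=2; cleared 0 line(s) (total 0); column heights now [0 3 3 4 2 0], max=4
Drop 3: J rot3 at col 4 lands with bottom-row=2; cleared 0 line(s) (total 0); column heights now [0 3 3 4 3 5], max=5
Drop 4: L rot2 at col 3 lands with bottom-row=4; cleared 0 line(s) (total 0); column heights now [0 3 3 6 6 6], max=6
Drop 5: L rot1 at col 4 lands with bottom-row=6; cleared 0 line(s) (total 0); column heights now [0 3 3 6 9 7], max=9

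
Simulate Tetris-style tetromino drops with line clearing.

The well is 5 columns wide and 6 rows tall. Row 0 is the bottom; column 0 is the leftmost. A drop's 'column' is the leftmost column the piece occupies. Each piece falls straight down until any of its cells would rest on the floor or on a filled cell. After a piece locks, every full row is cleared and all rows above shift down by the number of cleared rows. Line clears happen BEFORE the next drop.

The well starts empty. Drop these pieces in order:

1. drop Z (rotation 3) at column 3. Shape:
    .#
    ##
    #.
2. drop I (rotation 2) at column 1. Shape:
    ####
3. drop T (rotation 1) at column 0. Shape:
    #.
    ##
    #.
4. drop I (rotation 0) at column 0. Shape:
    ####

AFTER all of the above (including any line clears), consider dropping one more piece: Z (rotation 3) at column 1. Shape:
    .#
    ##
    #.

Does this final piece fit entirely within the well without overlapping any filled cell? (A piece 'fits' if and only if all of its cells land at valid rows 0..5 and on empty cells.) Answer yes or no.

Drop 1: Z rot3 at col 3 lands with bottom-row=0; cleared 0 line(s) (total 0); column heights now [0 0 0 2 3], max=3
Drop 2: I rot2 at col 1 lands with bottom-row=3; cleared 0 line(s) (total 0); column heights now [0 4 4 4 4], max=4
Drop 3: T rot1 at col 0 lands with bottom-row=3; cleared 1 line(s) (total 1); column heights now [5 4 0 2 3], max=5
Drop 4: I rot0 at col 0 lands with bottom-row=5; cleared 0 line(s) (total 1); column heights now [6 6 6 6 3], max=6
Test piece Z rot3 at col 1 (width 2): heights before test = [6 6 6 6 3]; fits = False

Answer: no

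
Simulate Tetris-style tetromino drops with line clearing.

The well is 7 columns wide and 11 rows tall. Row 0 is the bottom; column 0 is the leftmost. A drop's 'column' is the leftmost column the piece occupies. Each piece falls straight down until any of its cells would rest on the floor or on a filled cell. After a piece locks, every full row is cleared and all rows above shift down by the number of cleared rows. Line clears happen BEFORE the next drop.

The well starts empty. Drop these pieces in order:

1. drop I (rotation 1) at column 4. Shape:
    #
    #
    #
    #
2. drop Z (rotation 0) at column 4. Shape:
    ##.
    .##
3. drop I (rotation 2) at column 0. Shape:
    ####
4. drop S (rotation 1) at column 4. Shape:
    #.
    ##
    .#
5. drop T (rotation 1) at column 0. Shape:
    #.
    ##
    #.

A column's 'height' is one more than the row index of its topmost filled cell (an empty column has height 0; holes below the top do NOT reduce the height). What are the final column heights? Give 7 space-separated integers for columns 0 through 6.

Drop 1: I rot1 at col 4 lands with bottom-row=0; cleared 0 line(s) (total 0); column heights now [0 0 0 0 4 0 0], max=4
Drop 2: Z rot0 at col 4 lands with bottom-row=3; cleared 0 line(s) (total 0); column heights now [0 0 0 0 5 5 4], max=5
Drop 3: I rot2 at col 0 lands with bottom-row=0; cleared 0 line(s) (total 0); column heights now [1 1 1 1 5 5 4], max=5
Drop 4: S rot1 at col 4 lands with bottom-row=5; cleared 0 line(s) (total 0); column heights now [1 1 1 1 8 7 4], max=8
Drop 5: T rot1 at col 0 lands with bottom-row=1; cleared 0 line(s) (total 0); column heights now [4 3 1 1 8 7 4], max=8

Answer: 4 3 1 1 8 7 4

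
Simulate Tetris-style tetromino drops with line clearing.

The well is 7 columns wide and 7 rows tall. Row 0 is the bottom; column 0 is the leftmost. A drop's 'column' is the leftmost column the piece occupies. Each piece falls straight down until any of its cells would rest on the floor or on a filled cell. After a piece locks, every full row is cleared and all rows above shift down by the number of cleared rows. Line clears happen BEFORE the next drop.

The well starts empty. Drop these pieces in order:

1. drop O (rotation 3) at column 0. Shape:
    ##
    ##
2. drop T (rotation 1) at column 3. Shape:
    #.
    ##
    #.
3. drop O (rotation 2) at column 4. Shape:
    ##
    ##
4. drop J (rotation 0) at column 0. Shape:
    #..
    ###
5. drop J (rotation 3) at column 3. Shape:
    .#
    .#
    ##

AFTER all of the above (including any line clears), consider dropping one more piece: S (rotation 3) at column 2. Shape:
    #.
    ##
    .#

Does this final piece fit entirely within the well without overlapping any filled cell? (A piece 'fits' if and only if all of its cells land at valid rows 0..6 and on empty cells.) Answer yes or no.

Drop 1: O rot3 at col 0 lands with bottom-row=0; cleared 0 line(s) (total 0); column heights now [2 2 0 0 0 0 0], max=2
Drop 2: T rot1 at col 3 lands with bottom-row=0; cleared 0 line(s) (total 0); column heights now [2 2 0 3 2 0 0], max=3
Drop 3: O rot2 at col 4 lands with bottom-row=2; cleared 0 line(s) (total 0); column heights now [2 2 0 3 4 4 0], max=4
Drop 4: J rot0 at col 0 lands with bottom-row=2; cleared 0 line(s) (total 0); column heights now [4 3 3 3 4 4 0], max=4
Drop 5: J rot3 at col 3 lands with bottom-row=4; cleared 0 line(s) (total 0); column heights now [4 3 3 5 7 4 0], max=7
Test piece S rot3 at col 2 (width 2): heights before test = [4 3 3 5 7 4 0]; fits = False

Answer: no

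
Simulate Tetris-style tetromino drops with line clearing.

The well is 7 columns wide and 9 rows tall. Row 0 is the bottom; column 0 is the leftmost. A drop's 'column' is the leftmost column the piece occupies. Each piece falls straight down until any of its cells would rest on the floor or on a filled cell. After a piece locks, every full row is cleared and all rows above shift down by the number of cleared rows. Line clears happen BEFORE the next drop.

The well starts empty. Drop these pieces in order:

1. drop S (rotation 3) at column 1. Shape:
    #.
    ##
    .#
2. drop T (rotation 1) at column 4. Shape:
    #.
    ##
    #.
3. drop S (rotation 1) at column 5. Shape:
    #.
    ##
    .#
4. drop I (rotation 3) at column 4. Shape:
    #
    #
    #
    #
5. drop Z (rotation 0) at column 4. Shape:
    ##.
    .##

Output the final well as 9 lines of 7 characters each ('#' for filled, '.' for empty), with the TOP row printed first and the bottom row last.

Answer: .......
....##.
....###
....#..
....#..
....##.
.#..###
.##.###
..#.#..

Derivation:
Drop 1: S rot3 at col 1 lands with bottom-row=0; cleared 0 line(s) (total 0); column heights now [0 3 2 0 0 0 0], max=3
Drop 2: T rot1 at col 4 lands with bottom-row=0; cleared 0 line(s) (total 0); column heights now [0 3 2 0 3 2 0], max=3
Drop 3: S rot1 at col 5 lands with bottom-row=1; cleared 0 line(s) (total 0); column heights now [0 3 2 0 3 4 3], max=4
Drop 4: I rot3 at col 4 lands with bottom-row=3; cleared 0 line(s) (total 0); column heights now [0 3 2 0 7 4 3], max=7
Drop 5: Z rot0 at col 4 lands with bottom-row=6; cleared 0 line(s) (total 0); column heights now [0 3 2 0 8 8 7], max=8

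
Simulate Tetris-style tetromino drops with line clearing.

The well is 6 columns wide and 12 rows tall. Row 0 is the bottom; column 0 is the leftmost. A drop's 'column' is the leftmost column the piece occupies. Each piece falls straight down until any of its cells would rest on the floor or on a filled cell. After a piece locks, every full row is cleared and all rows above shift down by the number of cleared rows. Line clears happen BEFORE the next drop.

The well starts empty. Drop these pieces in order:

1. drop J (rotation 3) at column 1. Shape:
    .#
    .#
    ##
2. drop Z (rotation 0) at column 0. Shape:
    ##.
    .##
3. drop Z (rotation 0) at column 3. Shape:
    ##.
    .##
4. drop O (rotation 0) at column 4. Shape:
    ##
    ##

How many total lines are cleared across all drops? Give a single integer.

Answer: 0

Derivation:
Drop 1: J rot3 at col 1 lands with bottom-row=0; cleared 0 line(s) (total 0); column heights now [0 1 3 0 0 0], max=3
Drop 2: Z rot0 at col 0 lands with bottom-row=3; cleared 0 line(s) (total 0); column heights now [5 5 4 0 0 0], max=5
Drop 3: Z rot0 at col 3 lands with bottom-row=0; cleared 0 line(s) (total 0); column heights now [5 5 4 2 2 1], max=5
Drop 4: O rot0 at col 4 lands with bottom-row=2; cleared 0 line(s) (total 0); column heights now [5 5 4 2 4 4], max=5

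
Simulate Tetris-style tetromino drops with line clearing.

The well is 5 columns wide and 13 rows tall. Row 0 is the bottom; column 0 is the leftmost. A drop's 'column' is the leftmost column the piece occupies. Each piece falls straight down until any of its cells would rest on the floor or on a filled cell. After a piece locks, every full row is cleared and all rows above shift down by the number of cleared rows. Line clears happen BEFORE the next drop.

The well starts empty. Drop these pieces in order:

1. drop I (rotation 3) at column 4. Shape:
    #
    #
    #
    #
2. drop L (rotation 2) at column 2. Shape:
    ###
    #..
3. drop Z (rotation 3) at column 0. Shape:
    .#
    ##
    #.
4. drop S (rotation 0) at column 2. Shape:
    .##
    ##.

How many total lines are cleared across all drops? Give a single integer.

Drop 1: I rot3 at col 4 lands with bottom-row=0; cleared 0 line(s) (total 0); column heights now [0 0 0 0 4], max=4
Drop 2: L rot2 at col 2 lands with bottom-row=3; cleared 0 line(s) (total 0); column heights now [0 0 5 5 5], max=5
Drop 3: Z rot3 at col 0 lands with bottom-row=0; cleared 0 line(s) (total 0); column heights now [2 3 5 5 5], max=5
Drop 4: S rot0 at col 2 lands with bottom-row=5; cleared 0 line(s) (total 0); column heights now [2 3 6 7 7], max=7

Answer: 0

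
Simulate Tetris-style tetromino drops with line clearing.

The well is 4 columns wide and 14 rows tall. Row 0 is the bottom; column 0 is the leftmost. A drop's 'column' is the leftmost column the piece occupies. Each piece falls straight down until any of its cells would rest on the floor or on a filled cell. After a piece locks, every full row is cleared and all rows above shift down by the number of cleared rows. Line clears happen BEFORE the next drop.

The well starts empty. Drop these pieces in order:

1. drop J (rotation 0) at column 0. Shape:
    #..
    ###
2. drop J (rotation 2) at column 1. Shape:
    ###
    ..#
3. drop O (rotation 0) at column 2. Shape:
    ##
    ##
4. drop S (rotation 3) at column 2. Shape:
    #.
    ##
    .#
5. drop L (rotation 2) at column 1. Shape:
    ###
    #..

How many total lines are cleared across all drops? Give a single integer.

Answer: 2

Derivation:
Drop 1: J rot0 at col 0 lands with bottom-row=0; cleared 0 line(s) (total 0); column heights now [2 1 1 0], max=2
Drop 2: J rot2 at col 1 lands with bottom-row=0; cleared 2 line(s) (total 2); column heights now [0 0 0 0], max=0
Drop 3: O rot0 at col 2 lands with bottom-row=0; cleared 0 line(s) (total 2); column heights now [0 0 2 2], max=2
Drop 4: S rot3 at col 2 lands with bottom-row=2; cleared 0 line(s) (total 2); column heights now [0 0 5 4], max=5
Drop 5: L rot2 at col 1 lands with bottom-row=4; cleared 0 line(s) (total 2); column heights now [0 6 6 6], max=6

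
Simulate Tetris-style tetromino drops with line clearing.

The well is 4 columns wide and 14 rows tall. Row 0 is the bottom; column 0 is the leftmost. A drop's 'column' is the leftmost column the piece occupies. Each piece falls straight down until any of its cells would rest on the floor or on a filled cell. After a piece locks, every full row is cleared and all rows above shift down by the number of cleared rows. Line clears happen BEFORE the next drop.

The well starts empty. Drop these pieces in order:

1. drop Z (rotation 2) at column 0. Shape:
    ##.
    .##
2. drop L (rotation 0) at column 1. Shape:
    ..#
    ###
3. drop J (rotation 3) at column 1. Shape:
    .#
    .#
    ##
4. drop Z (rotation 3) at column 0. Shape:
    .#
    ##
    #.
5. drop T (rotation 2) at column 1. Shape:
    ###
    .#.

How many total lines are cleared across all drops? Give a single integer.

Drop 1: Z rot2 at col 0 lands with bottom-row=0; cleared 0 line(s) (total 0); column heights now [2 2 1 0], max=2
Drop 2: L rot0 at col 1 lands with bottom-row=2; cleared 0 line(s) (total 0); column heights now [2 3 3 4], max=4
Drop 3: J rot3 at col 1 lands with bottom-row=3; cleared 0 line(s) (total 0); column heights now [2 4 6 4], max=6
Drop 4: Z rot3 at col 0 lands with bottom-row=3; cleared 1 line(s) (total 1); column heights now [4 5 5 3], max=5
Drop 5: T rot2 at col 1 lands with bottom-row=5; cleared 0 line(s) (total 1); column heights now [4 7 7 7], max=7

Answer: 1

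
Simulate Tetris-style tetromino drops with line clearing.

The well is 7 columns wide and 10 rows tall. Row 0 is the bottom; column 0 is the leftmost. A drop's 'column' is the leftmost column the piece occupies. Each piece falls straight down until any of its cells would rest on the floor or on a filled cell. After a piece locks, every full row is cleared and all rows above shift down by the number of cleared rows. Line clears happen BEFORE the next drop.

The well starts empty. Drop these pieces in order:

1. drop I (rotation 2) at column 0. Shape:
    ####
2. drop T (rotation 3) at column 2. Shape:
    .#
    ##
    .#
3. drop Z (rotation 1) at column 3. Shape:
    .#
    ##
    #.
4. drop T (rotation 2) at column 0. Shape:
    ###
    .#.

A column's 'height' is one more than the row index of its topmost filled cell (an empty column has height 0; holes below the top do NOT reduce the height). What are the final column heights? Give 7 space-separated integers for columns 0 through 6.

Answer: 4 4 4 6 7 0 0

Derivation:
Drop 1: I rot2 at col 0 lands with bottom-row=0; cleared 0 line(s) (total 0); column heights now [1 1 1 1 0 0 0], max=1
Drop 2: T rot3 at col 2 lands with bottom-row=1; cleared 0 line(s) (total 0); column heights now [1 1 3 4 0 0 0], max=4
Drop 3: Z rot1 at col 3 lands with bottom-row=4; cleared 0 line(s) (total 0); column heights now [1 1 3 6 7 0 0], max=7
Drop 4: T rot2 at col 0 lands with bottom-row=2; cleared 0 line(s) (total 0); column heights now [4 4 4 6 7 0 0], max=7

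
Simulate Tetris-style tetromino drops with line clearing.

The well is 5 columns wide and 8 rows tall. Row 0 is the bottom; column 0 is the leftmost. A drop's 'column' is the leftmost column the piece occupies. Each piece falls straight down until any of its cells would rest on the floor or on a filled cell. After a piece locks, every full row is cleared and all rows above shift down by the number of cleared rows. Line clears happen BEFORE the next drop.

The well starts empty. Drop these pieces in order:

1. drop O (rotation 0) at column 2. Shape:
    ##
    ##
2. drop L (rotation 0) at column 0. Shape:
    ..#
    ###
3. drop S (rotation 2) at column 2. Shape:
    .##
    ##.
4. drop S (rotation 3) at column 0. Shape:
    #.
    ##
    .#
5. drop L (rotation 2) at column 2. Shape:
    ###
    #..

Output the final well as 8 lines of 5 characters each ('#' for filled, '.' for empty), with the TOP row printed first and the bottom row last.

Drop 1: O rot0 at col 2 lands with bottom-row=0; cleared 0 line(s) (total 0); column heights now [0 0 2 2 0], max=2
Drop 2: L rot0 at col 0 lands with bottom-row=2; cleared 0 line(s) (total 0); column heights now [3 3 4 2 0], max=4
Drop 3: S rot2 at col 2 lands with bottom-row=4; cleared 0 line(s) (total 0); column heights now [3 3 5 6 6], max=6
Drop 4: S rot3 at col 0 lands with bottom-row=3; cleared 0 line(s) (total 0); column heights now [6 5 5 6 6], max=6
Drop 5: L rot2 at col 2 lands with bottom-row=5; cleared 0 line(s) (total 0); column heights now [6 5 7 7 7], max=7

Answer: .....
..###
#.###
####.
.##..
###..
..##.
..##.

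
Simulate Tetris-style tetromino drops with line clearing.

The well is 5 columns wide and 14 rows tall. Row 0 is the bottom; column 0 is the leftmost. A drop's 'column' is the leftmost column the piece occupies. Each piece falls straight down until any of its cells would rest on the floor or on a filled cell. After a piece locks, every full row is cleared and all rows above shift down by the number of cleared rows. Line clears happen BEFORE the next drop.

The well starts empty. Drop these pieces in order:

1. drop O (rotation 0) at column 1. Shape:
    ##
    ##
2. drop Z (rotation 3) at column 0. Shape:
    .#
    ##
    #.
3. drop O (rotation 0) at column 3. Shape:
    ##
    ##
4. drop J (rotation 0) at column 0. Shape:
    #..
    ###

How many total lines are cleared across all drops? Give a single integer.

Drop 1: O rot0 at col 1 lands with bottom-row=0; cleared 0 line(s) (total 0); column heights now [0 2 2 0 0], max=2
Drop 2: Z rot3 at col 0 lands with bottom-row=1; cleared 0 line(s) (total 0); column heights now [3 4 2 0 0], max=4
Drop 3: O rot0 at col 3 lands with bottom-row=0; cleared 1 line(s) (total 1); column heights now [2 3 1 1 1], max=3
Drop 4: J rot0 at col 0 lands with bottom-row=3; cleared 0 line(s) (total 1); column heights now [5 4 4 1 1], max=5

Answer: 1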